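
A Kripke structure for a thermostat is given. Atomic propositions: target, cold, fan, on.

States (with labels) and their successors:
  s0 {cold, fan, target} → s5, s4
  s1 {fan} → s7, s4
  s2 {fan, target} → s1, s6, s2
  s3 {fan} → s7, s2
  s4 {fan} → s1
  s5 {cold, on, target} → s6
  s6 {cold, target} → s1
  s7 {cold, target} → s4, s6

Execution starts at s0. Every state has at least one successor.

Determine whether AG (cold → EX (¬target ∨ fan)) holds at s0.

States satisfying cold → EX (¬target ∨ fan): {s0, s1, s2, s3, s4, s6, s7}.
States satisfying AG (cold → EX (¬target ∨ fan)): {s1, s2, s3, s4, s6, s7}.
s5 is reachable from s0 and violates cold → EX (¬target ∨ fan), so AG fails at s0.
s0 ∉ Sat(AG (cold → EX (¬target ∨ fan))).

No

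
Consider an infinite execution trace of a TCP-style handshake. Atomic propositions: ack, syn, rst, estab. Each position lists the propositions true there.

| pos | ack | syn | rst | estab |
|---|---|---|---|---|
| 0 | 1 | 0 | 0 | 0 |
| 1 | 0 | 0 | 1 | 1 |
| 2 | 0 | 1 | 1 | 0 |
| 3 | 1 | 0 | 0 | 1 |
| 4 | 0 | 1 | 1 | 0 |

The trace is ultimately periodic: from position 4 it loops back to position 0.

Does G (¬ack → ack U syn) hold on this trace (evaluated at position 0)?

No

¬ack → ack U syn must hold at every position from 0 onward. It fails at position 1, so G (¬ack → ack U syn) is false.
Positions where ¬ack holds: 1, 2, 4.
Check ack U syn at each: 1→fails, 2→ok, 4→ok.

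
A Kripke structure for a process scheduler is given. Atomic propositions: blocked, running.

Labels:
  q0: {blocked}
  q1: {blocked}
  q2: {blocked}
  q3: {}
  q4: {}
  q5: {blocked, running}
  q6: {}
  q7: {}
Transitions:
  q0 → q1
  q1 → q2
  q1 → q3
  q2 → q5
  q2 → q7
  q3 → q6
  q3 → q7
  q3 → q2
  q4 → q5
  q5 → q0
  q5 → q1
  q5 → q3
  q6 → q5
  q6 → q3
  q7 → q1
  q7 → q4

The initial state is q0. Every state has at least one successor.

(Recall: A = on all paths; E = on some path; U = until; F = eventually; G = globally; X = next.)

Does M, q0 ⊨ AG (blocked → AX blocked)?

States satisfying blocked → AX blocked: {q0, q3, q4, q6, q7}.
States satisfying AG (blocked → AX blocked): ∅.
q1 is reachable from q0 and violates blocked → AX blocked, so AG fails at q0.
q0 ∉ Sat(AG (blocked → AX blocked)).

Violated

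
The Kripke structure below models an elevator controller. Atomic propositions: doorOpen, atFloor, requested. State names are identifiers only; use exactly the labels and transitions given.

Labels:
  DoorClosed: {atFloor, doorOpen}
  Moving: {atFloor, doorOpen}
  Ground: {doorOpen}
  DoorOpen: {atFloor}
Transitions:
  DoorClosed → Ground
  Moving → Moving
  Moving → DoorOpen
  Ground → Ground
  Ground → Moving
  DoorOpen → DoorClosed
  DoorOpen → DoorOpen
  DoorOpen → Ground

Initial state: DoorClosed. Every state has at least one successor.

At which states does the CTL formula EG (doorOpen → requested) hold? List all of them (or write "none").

States satisfying doorOpen → requested: {DoorOpen}.
States satisfying EG (doorOpen → requested): {DoorOpen}.

{DoorOpen}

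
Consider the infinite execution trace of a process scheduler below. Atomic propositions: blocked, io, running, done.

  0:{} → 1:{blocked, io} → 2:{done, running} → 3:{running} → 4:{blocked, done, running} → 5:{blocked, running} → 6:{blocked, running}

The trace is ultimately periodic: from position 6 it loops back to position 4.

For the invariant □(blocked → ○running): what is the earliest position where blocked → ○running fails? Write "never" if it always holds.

blocked → ○running holds at every position 0..6, and those are all the positions the trace ever visits, so the invariant □(blocked → ○running) is never violated.

never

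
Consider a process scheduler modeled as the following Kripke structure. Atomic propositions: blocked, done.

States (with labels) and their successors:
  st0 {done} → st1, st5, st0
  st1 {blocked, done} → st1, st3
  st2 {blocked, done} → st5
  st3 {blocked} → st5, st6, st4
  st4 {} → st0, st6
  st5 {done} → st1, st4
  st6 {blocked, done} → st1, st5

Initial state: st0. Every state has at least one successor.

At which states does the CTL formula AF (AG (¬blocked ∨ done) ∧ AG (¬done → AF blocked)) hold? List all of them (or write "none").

States satisfying AG (¬blocked ∨ done) ∧ AG (¬done → AF blocked): ∅.
States satisfying AF (AG (¬blocked ∨ done) ∧ AG (¬done → AF blocked)): ∅.

none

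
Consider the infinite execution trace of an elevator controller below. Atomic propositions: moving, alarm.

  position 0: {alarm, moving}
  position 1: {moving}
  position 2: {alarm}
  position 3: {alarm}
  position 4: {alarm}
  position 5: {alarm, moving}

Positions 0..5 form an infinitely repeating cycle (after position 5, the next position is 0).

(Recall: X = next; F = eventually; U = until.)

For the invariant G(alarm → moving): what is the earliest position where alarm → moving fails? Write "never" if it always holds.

2

Check alarm → moving at each position in order: 0 ✓, 1 ✓.
At position 2 the labels are {alarm}, so alarm → moving is false there. This is the first violation.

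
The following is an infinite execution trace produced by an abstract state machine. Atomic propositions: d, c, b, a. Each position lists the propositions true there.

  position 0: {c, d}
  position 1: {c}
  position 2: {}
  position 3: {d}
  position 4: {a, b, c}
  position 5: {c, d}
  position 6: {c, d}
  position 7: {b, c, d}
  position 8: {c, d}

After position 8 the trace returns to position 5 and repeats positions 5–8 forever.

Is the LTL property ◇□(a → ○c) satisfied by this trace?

□(a → ○c) holds at position 0, which is reachable from 0, so ◇□(a → ○c) holds.

Yes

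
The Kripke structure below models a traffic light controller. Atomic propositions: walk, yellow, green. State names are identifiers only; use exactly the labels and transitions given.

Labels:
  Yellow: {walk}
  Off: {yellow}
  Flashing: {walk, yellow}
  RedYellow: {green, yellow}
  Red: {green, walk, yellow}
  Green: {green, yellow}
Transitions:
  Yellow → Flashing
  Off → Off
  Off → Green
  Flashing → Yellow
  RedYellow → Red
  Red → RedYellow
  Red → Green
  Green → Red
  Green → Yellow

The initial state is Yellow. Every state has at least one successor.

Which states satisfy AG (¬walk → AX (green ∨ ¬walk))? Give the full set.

States satisfying ¬walk → AX (green ∨ ¬walk): {Yellow, Off, Flashing, RedYellow, Red}.
States satisfying AG (¬walk → AX (green ∨ ¬walk)): {Yellow, Flashing}.

{Yellow, Flashing}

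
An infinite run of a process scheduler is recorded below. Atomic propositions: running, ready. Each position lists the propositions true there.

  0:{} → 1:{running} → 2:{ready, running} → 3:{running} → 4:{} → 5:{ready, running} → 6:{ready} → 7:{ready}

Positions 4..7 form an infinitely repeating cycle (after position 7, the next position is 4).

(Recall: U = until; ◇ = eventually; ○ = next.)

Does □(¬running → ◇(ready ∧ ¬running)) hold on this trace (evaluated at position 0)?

Holds

¬running → ◇(ready ∧ ¬running) holds at every position 0..7, and those are all positions ever visited, so □(¬running → ◇(ready ∧ ¬running)) holds.
Positions where ¬running holds: 0, 4, 6, 7.
Check ◇(ready ∧ ¬running) at each: 0→ok, 4→ok, 6→ok, 7→ok.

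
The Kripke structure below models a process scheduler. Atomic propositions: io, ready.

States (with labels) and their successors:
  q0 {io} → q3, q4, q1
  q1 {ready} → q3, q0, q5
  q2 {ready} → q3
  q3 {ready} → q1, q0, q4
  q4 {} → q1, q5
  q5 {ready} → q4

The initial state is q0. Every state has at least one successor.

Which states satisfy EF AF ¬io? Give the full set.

States satisfying AF ¬io: {q0, q1, q2, q3, q4, q5}.
States satisfying EF AF ¬io: {q0, q1, q2, q3, q4, q5}.

{q0, q1, q2, q3, q4, q5}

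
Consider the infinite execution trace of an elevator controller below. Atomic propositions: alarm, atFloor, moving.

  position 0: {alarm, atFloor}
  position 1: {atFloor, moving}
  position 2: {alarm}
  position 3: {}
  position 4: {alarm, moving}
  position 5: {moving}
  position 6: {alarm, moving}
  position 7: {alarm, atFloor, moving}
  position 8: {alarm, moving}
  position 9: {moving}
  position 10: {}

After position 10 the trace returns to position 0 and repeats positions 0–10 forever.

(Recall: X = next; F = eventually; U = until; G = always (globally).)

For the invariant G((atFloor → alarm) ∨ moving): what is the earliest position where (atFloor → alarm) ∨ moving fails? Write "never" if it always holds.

never

(atFloor → alarm) ∨ moving holds at every position 0..10, and those are all the positions the trace ever visits, so the invariant G((atFloor → alarm) ∨ moving) is never violated.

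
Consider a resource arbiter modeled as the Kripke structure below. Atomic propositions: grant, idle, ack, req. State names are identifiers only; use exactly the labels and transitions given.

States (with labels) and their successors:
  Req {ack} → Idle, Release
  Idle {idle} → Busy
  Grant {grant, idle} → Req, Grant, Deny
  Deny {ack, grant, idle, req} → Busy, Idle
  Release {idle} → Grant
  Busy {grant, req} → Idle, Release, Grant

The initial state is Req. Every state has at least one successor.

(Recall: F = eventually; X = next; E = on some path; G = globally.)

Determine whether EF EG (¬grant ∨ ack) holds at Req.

States satisfying EG (¬grant ∨ ack): ∅.
States satisfying EF EG (¬grant ∨ ack): ∅.
No suitable path/successor from Req witnesses the formula.
Req ∉ Sat(EF EG (¬grant ∨ ack)).

No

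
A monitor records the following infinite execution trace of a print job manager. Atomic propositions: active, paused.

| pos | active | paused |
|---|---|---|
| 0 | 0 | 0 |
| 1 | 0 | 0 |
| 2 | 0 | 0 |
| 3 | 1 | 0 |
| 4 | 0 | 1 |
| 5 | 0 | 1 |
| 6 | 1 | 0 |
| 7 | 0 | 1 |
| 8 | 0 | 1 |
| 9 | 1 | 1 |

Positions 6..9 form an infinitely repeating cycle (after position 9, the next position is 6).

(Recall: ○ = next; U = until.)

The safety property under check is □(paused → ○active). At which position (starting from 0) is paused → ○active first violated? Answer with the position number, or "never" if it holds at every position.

Check paused → ○active at each position in order: 0 ✓, 1 ✓, 2 ✓, 3 ✓.
At position 4 the labels are {paused} and the next position 5 has {paused}, so paused → ○active is false there. This is the first violation.

4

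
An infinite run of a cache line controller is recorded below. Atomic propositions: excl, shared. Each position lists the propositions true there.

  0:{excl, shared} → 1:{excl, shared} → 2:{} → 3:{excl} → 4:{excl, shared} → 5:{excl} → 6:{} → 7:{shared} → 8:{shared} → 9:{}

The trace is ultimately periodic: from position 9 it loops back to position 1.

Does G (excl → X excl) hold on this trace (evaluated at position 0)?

Violated

excl → X excl must hold at every position from 0 onward. It fails at position 1, so G (excl → X excl) is false.
Positions where excl holds: 0, 1, 3, 4, 5.
Check X excl at each: 0→ok, 1→fails, 3→ok, 4→ok, 5→fails.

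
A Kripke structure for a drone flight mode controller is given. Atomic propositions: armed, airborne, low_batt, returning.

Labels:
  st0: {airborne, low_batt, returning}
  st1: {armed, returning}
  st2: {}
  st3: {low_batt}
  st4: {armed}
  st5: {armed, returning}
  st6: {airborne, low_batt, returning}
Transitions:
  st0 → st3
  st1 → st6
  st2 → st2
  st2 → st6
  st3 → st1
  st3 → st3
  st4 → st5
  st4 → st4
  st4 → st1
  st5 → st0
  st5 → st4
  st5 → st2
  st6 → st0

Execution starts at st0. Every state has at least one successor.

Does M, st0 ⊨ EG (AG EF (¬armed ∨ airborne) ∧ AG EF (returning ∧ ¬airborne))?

States satisfying EG (AG EF (¬armed ∨ airborne) ∧ AG EF (returning ∧ ¬airborne)): {st0, st1, st2, st3, st4, st5, st6}.
st0 ∈ Sat(EG (AG EF (¬armed ∨ airborne) ∧ AG EF (returning ∧ ¬airborne))).

Yes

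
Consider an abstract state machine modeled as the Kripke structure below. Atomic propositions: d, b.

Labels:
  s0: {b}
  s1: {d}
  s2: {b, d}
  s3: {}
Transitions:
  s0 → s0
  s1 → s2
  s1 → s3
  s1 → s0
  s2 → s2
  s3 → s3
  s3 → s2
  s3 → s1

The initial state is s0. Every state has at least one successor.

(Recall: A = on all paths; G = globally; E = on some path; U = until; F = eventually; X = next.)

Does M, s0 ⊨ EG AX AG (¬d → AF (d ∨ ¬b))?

States satisfying AX AG (¬d → AF (d ∨ ¬b)): {s2}.
States satisfying EG AX AG (¬d → AF (d ∨ ¬b)): {s2}.
No suitable path/successor from s0 witnesses the formula.
s0 ∉ Sat(EG AX AG (¬d → AF (d ∨ ¬b))).

Violated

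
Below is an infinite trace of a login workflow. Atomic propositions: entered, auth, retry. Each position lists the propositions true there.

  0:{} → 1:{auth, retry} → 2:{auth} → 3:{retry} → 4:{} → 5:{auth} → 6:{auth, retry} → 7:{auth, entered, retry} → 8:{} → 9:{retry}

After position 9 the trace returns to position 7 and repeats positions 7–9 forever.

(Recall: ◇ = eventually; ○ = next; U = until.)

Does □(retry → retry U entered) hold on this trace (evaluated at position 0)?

Does not hold

retry → retry U entered must hold at every position from 0 onward. It fails at position 1, so □(retry → retry U entered) is false.
Positions where retry holds: 1, 3, 6, 7, 9.
Check retry U entered at each: 1→fails, 3→fails, 6→ok, 7→ok, 9→ok.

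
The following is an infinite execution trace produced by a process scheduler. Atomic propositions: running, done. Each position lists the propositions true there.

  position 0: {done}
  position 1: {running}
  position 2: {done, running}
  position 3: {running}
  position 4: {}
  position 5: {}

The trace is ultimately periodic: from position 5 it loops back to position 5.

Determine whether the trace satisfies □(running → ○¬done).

Does not hold

running → ○¬done must hold at every position from 0 onward. It fails at position 1, so □(running → ○¬done) is false.
Positions where running holds: 1, 2, 3.
Check ○¬done at each: 1→fails, 2→ok, 3→ok.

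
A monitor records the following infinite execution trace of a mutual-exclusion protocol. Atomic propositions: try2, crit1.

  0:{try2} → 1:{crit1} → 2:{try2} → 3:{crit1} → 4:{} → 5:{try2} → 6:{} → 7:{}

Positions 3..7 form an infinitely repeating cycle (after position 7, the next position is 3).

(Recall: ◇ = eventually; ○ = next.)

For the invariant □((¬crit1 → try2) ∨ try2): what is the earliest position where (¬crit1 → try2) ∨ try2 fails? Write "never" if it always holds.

4

Check (¬crit1 → try2) ∨ try2 at each position in order: 0 ✓, 1 ✓, 2 ✓, 3 ✓.
At position 4 the labels are {}, so (¬crit1 → try2) ∨ try2 is false there. This is the first violation.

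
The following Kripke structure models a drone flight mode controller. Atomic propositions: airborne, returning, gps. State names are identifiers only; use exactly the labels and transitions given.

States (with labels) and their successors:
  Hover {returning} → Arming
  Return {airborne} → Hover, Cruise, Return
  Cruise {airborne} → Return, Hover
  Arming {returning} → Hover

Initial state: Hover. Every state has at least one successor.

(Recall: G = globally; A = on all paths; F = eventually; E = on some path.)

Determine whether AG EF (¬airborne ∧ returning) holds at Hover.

States satisfying EF (¬airborne ∧ returning): {Hover, Return, Cruise, Arming}.
States satisfying AG EF (¬airborne ∧ returning): {Hover, Return, Cruise, Arming}.
Every state reachable from Hover satisfies EF (¬airborne ∧ returning).
Hover ∈ Sat(AG EF (¬airborne ∧ returning)).

Satisfied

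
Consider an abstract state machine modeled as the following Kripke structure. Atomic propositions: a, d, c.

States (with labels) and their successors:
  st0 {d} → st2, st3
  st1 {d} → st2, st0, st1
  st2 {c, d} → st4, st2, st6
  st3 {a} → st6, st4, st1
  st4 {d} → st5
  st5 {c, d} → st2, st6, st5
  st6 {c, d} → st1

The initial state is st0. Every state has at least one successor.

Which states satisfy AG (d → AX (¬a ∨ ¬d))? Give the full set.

States satisfying d → AX (¬a ∨ ¬d): {st0, st1, st2, st3, st4, st5, st6}.
States satisfying AG (d → AX (¬a ∨ ¬d)): {st0, st1, st2, st3, st4, st5, st6}.

{st0, st1, st2, st3, st4, st5, st6}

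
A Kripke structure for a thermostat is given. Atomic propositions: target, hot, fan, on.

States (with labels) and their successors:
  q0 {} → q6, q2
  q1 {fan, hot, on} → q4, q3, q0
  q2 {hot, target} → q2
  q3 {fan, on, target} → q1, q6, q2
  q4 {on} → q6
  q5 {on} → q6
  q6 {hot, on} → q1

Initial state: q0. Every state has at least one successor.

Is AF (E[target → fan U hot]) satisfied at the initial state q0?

Satisfied

States satisfying E[target → fan U hot]: {q0, q1, q2, q3, q4, q5, q6}.
States satisfying AF (E[target → fan U hot]): {q0, q1, q2, q3, q4, q5, q6}.
q0 ∈ Sat(AF (E[target → fan U hot])).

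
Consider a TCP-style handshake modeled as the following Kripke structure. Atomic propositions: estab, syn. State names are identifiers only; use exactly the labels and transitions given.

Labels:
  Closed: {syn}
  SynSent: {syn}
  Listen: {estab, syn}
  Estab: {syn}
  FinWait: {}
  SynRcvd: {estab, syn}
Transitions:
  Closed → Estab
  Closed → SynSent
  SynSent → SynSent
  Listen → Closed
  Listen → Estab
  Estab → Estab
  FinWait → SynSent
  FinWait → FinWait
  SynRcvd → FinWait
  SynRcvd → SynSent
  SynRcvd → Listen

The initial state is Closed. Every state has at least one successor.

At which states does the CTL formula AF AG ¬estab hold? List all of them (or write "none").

States satisfying AG ¬estab: {Closed, SynSent, Estab, FinWait}.
States satisfying AF AG ¬estab: {Closed, SynSent, Listen, Estab, FinWait, SynRcvd}.

{Closed, SynSent, Listen, Estab, FinWait, SynRcvd}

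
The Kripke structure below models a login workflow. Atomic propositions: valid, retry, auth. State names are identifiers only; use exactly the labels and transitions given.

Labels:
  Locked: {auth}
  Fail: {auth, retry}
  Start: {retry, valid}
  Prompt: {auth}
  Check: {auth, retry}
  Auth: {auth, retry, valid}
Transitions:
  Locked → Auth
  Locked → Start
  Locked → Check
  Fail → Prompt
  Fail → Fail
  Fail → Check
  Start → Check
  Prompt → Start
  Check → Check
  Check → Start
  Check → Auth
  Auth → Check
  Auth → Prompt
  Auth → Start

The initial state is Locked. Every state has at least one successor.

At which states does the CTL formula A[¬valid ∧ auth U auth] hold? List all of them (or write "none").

{Locked, Fail, Prompt, Check, Auth}

States satisfying ¬valid ∧ auth: {Locked, Fail, Prompt, Check}.
States satisfying auth: {Locked, Fail, Prompt, Check, Auth}.
States satisfying A[¬valid ∧ auth U auth]: {Locked, Fail, Prompt, Check, Auth}.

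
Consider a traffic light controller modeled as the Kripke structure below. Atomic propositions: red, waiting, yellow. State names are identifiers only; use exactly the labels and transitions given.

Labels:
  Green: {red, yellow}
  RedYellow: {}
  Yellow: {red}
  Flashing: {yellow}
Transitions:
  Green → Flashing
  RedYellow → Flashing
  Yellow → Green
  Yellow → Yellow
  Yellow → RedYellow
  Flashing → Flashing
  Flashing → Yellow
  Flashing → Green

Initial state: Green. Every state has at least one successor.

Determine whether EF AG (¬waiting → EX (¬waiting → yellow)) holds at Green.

States satisfying AG (¬waiting → EX (¬waiting → yellow)): {Green, RedYellow, Yellow, Flashing}.
States satisfying EF AG (¬waiting → EX (¬waiting → yellow)): {Green, RedYellow, Yellow, Flashing}.
Some path from Green reaches a state where AG (¬waiting → EX (¬waiting → yellow)) holds.
Green ∈ Sat(EF AG (¬waiting → EX (¬waiting → yellow))).

Holds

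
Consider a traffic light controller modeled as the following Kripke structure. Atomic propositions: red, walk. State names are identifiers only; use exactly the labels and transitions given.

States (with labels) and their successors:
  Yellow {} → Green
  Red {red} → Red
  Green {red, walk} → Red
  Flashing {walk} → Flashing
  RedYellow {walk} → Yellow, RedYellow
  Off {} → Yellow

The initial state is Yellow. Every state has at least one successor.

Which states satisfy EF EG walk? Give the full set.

{Flashing, RedYellow}

States satisfying EG walk: {Flashing, RedYellow}.
States satisfying EF EG walk: {Flashing, RedYellow}.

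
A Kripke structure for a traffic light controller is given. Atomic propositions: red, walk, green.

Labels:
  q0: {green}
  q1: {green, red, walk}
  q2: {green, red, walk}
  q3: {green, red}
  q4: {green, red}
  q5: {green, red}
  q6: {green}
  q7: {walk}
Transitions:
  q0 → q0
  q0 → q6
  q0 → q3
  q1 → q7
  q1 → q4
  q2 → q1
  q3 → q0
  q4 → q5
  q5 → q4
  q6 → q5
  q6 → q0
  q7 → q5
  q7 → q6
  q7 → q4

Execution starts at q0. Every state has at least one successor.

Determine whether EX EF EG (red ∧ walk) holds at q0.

States satisfying EF EG (red ∧ walk): ∅.
States satisfying EX EF EG (red ∧ walk): ∅.
No suitable path/successor from q0 witnesses the formula.
q0 ∉ Sat(EX EF EG (red ∧ walk)).

Violated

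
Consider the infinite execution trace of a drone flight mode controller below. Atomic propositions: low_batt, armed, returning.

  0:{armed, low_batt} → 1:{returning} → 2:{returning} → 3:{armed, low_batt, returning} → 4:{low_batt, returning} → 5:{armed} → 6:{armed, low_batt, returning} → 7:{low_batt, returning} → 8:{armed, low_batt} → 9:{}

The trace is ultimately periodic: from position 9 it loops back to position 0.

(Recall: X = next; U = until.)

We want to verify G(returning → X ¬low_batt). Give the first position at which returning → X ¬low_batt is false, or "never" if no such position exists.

Check returning → X ¬low_batt at each position in order: 0 ✓, 1 ✓.
At position 2 the labels are {returning} and the next position 3 has {armed, low_batt, returning}, so returning → X ¬low_batt is false there. This is the first violation.

2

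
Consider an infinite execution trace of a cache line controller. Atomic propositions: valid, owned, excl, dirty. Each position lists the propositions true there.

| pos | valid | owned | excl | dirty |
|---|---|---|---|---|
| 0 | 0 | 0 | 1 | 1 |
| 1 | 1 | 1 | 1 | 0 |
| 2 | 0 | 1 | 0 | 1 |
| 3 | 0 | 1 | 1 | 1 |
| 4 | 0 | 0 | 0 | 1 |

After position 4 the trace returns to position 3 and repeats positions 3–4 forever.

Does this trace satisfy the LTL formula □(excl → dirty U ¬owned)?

Violated

excl → dirty U ¬owned must hold at every position from 0 onward. It fails at position 1, so □(excl → dirty U ¬owned) is false.
Positions where excl holds: 0, 1, 3.
Check dirty U ¬owned at each: 0→ok, 1→fails, 3→ok.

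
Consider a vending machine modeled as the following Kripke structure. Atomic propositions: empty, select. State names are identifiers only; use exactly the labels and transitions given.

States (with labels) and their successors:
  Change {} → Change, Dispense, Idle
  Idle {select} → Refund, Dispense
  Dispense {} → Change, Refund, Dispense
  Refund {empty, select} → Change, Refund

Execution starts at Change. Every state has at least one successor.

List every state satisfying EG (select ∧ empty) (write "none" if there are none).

{Refund}

States satisfying select ∧ empty: {Refund}.
States satisfying EG (select ∧ empty): {Refund}.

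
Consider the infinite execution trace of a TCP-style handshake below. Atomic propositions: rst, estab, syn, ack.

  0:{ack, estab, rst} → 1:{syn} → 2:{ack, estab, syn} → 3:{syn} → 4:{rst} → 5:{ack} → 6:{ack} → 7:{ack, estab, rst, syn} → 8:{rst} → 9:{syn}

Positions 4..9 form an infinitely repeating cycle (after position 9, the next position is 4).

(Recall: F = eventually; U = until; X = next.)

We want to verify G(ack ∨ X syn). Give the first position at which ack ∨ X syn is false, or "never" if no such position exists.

Check ack ∨ X syn at each position in order: 0 ✓, 1 ✓, 2 ✓.
At position 3 the labels are {syn} and the next position 4 has {rst}, so ack ∨ X syn is false there. This is the first violation.

3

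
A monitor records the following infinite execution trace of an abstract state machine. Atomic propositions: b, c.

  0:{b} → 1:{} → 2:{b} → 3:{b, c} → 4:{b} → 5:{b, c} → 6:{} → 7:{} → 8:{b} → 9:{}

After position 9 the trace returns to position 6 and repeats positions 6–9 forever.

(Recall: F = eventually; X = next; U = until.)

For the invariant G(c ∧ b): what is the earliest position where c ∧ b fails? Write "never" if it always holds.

0

At position 0 the labels are {b}, so c ∧ b is false there. This is the first violation.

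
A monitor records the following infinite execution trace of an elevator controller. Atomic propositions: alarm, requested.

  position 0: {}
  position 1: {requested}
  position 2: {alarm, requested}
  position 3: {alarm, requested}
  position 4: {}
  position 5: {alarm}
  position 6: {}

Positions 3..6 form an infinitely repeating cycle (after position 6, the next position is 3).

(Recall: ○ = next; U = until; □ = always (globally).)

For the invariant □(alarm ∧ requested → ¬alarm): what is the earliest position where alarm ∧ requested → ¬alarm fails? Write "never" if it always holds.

Check alarm ∧ requested → ¬alarm at each position in order: 0 ✓, 1 ✓.
At position 2 the labels are {alarm, requested}, so alarm ∧ requested → ¬alarm is false there. This is the first violation.

2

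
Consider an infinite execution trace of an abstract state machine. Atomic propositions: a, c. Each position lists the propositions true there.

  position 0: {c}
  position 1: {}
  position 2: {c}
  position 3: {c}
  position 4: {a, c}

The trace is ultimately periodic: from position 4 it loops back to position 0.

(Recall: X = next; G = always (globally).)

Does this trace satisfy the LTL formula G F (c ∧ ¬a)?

F (c ∧ ¬a) holds at every position 0..4, and those are all positions ever visited, so G F (c ∧ ¬a) holds.

Satisfied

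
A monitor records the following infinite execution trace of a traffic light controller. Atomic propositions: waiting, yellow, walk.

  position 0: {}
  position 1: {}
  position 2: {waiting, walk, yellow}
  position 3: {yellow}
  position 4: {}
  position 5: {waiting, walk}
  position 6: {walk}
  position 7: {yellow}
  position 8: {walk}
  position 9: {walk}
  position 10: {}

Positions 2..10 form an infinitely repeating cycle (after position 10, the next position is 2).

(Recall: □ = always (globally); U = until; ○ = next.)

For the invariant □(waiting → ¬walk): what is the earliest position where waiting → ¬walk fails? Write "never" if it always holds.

Check waiting → ¬walk at each position in order: 0 ✓, 1 ✓.
At position 2 the labels are {waiting, walk, yellow}, so waiting → ¬walk is false there. This is the first violation.

2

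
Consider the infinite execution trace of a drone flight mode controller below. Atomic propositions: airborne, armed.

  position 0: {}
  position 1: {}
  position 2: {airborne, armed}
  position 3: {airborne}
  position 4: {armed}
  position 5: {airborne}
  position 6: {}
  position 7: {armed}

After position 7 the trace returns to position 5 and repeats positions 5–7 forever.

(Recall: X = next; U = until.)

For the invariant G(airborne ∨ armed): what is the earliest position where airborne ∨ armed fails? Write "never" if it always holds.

At position 0 the labels are {}, so airborne ∨ armed is false there. This is the first violation.

0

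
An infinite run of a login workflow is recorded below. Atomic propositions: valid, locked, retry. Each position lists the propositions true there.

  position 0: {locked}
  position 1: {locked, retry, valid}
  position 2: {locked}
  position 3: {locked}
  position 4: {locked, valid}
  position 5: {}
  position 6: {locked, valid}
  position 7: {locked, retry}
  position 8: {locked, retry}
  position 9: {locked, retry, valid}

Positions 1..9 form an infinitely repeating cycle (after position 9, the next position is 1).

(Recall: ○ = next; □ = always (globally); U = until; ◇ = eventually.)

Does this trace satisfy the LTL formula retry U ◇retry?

Walking from position 0: ◇retry first holds at position 0, and retry holds at every earlier position along the way, so retry U ◇retry holds.

Yes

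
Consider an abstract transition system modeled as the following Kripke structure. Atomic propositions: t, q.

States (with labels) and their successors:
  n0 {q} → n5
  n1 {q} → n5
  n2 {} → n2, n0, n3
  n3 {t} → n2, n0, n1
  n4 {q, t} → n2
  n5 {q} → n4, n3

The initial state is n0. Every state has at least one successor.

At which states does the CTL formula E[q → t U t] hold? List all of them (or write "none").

{n2, n3, n4}

States satisfying q → t: {n2, n3, n4}.
States satisfying t: {n3, n4}.
States satisfying E[q → t U t]: {n2, n3, n4}.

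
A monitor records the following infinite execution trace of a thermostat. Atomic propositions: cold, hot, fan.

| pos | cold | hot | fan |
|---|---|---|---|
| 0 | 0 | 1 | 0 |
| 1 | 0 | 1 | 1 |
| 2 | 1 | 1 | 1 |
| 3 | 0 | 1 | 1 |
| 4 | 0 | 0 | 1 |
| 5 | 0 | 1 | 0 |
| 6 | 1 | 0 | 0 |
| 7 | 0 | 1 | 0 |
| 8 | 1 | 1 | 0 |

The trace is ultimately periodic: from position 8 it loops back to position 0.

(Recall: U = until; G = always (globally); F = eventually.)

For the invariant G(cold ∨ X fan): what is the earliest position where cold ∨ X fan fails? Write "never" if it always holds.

Check cold ∨ X fan at each position in order: 0 ✓, 1 ✓, 2 ✓, 3 ✓.
At position 4 the labels are {fan} and the next position 5 has {hot}, so cold ∨ X fan is false there. This is the first violation.

4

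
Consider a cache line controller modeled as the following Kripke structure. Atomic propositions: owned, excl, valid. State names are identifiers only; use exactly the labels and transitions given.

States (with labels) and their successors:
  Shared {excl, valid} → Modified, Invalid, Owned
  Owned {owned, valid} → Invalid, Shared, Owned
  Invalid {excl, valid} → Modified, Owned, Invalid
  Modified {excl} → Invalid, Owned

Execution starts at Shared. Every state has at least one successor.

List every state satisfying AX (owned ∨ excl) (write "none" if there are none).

{Shared, Owned, Invalid, Modified}

States satisfying owned ∨ excl: {Shared, Owned, Invalid, Modified}.
States satisfying AX (owned ∨ excl): {Shared, Owned, Invalid, Modified}.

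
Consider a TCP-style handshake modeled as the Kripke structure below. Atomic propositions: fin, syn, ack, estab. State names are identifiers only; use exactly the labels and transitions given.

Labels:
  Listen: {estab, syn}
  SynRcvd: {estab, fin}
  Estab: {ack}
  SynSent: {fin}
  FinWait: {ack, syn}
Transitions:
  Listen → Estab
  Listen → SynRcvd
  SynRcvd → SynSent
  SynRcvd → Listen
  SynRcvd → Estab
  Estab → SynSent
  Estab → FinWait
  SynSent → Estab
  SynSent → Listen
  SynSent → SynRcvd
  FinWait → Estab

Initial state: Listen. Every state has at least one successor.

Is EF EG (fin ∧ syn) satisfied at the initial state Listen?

States satisfying EG (fin ∧ syn): ∅.
States satisfying EF EG (fin ∧ syn): ∅.
No suitable path/successor from Listen witnesses the formula.
Listen ∉ Sat(EF EG (fin ∧ syn)).

Does not hold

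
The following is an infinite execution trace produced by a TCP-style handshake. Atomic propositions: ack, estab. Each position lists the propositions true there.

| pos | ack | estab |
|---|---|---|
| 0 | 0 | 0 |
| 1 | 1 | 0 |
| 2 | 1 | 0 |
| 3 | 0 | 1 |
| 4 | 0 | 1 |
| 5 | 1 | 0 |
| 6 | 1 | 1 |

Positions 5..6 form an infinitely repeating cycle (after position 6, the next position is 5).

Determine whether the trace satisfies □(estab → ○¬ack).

Does not hold

estab → ○¬ack must hold at every position from 0 onward. It fails at position 4, so □(estab → ○¬ack) is false.
Positions where estab holds: 3, 4, 6.
Check ○¬ack at each: 3→ok, 4→fails, 6→fails.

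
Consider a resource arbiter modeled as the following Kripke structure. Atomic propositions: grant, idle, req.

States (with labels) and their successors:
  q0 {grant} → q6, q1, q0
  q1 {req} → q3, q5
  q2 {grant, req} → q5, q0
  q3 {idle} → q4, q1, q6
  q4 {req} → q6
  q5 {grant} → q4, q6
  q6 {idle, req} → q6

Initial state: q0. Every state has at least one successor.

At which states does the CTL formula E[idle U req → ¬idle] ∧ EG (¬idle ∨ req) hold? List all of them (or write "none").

{q0, q1, q2, q4, q5}

States satisfying idle: {q3, q6}.
States satisfying req → ¬idle: {q0, q1, q2, q3, q4, q5}.
States satisfying E[idle U req → ¬idle]: {q0, q1, q2, q3, q4, q5}.
States satisfying ¬idle ∨ req: {q0, q1, q2, q4, q5, q6}.
States satisfying EG (¬idle ∨ req): {q0, q1, q2, q4, q5, q6}.
States satisfying E[idle U req → ¬idle] ∧ EG (¬idle ∨ req): {q0, q1, q2, q4, q5}.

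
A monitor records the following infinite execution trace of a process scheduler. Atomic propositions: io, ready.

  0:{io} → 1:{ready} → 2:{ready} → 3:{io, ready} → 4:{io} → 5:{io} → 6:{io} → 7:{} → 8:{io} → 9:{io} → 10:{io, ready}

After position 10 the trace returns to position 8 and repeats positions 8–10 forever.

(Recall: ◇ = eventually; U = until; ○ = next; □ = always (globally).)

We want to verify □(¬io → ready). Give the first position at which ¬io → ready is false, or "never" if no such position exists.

Check ¬io → ready at each position in order: 0 ✓, 1 ✓, 2 ✓, 3 ✓, 4 ✓, 5 ✓, 6 ✓.
At position 7 the labels are {}, so ¬io → ready is false there. This is the first violation.

7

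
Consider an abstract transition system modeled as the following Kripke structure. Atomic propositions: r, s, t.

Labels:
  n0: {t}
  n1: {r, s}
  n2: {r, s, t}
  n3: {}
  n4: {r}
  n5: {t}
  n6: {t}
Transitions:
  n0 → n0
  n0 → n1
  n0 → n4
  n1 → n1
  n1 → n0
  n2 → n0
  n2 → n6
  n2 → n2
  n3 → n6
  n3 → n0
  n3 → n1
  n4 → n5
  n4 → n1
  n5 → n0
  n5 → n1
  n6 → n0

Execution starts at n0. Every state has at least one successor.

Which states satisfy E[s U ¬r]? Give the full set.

States satisfying s: {n1, n2}.
States satisfying ¬r: {n0, n3, n5, n6}.
States satisfying E[s U ¬r]: {n0, n1, n2, n3, n5, n6}.

{n0, n1, n2, n3, n5, n6}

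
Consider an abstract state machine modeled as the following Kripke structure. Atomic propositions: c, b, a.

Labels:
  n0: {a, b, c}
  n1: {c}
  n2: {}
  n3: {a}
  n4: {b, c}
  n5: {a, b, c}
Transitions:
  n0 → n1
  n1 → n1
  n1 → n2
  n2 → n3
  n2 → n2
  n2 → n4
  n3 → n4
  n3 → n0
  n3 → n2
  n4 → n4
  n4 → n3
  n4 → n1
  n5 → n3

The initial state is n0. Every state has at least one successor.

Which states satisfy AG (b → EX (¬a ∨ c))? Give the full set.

{n0, n1, n2, n3, n4}

States satisfying b → EX (¬a ∨ c): {n0, n1, n2, n3, n4}.
States satisfying AG (b → EX (¬a ∨ c)): {n0, n1, n2, n3, n4}.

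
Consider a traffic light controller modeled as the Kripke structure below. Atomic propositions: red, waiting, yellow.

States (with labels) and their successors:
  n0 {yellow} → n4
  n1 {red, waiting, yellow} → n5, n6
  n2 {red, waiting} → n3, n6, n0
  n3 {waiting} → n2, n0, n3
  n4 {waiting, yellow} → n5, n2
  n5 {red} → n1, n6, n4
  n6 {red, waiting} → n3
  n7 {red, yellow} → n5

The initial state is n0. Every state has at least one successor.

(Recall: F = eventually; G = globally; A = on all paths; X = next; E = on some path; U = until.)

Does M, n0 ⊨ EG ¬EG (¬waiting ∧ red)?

States satisfying ¬EG (¬waiting ∧ red): {n0, n1, n2, n3, n4, n5, n6, n7}.
States satisfying EG ¬EG (¬waiting ∧ red): {n0, n1, n2, n3, n4, n5, n6, n7}.
n0 ∈ Sat(EG ¬EG (¬waiting ∧ red)).

Yes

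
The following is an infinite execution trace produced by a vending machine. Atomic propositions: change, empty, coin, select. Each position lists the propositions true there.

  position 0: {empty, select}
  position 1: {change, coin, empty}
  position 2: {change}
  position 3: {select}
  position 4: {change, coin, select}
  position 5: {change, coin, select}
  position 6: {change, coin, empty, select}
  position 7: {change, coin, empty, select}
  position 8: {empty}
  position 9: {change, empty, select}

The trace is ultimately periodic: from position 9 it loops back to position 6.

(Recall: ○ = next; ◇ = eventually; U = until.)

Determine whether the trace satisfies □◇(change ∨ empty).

◇(change ∨ empty) holds at every position 0..9, and those are all positions ever visited, so □◇(change ∨ empty) holds.

Satisfied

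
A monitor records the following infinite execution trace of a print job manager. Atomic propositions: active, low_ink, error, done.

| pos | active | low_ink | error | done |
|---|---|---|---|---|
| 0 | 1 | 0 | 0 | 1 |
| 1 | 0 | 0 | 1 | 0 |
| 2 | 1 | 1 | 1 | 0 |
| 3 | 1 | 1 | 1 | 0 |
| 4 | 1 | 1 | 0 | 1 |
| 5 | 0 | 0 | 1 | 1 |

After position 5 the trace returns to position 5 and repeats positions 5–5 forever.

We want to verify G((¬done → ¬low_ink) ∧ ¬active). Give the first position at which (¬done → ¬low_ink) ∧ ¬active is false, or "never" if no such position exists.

At position 0 the labels are {active, done}, so (¬done → ¬low_ink) ∧ ¬active is false there. This is the first violation.

0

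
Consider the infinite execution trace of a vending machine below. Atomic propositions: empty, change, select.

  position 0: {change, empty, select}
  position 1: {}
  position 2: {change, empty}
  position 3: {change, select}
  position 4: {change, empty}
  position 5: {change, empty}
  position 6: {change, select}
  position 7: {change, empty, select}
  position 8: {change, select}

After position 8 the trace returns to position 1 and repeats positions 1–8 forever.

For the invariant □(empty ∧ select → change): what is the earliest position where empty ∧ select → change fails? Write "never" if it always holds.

empty ∧ select → change holds at every position 0..8, and those are all the positions the trace ever visits, so the invariant □(empty ∧ select → change) is never violated.

never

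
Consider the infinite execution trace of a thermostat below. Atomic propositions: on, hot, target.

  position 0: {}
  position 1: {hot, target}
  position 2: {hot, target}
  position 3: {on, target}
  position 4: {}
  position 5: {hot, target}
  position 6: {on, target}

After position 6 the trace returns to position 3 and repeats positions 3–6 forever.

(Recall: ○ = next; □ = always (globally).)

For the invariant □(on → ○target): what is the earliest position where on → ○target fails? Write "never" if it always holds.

3

Check on → ○target at each position in order: 0 ✓, 1 ✓, 2 ✓.
At position 3 the labels are {on, target} and the next position 4 has {}, so on → ○target is false there. This is the first violation.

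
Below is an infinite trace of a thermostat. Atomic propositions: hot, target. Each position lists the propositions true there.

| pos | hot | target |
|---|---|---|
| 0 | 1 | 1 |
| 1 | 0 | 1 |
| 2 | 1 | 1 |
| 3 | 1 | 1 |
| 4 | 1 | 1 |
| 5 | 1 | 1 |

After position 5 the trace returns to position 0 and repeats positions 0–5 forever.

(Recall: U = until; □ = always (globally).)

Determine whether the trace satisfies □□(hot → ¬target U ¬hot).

□(hot → ¬target U ¬hot) must hold at every position from 0 onward. It fails at position 0, so □□(hot → ¬target U ¬hot) is false.

Violated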